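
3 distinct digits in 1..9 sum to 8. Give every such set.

{1,2,5}; {1,3,4}

3 distinct digits from 1–9 sum between 6 and 24.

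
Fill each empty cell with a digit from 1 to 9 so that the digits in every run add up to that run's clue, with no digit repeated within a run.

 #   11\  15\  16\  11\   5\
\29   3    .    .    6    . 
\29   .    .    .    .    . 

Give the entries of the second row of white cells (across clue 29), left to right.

16 in 2 cells must be {7,9}.
Given what's placed, R1C5 must be 4 to fit the 29 across and 5 down.
R2C1 = 11 − 3 = 8 completes the 11 down.
R2C4 = 11 − 6 = 5 completes the 11 down.
R2C5 = 5 − 4 = 1 completes the 5 down.
R2C3 = 9: the only remaining digit allowed by both the 29 across and the 16 down.
R1C3 = 16 − 9 = 7 completes the 16 down.
R2C2 = 29 − 23 = 6 completes the 29 across.

8 6 9 5 1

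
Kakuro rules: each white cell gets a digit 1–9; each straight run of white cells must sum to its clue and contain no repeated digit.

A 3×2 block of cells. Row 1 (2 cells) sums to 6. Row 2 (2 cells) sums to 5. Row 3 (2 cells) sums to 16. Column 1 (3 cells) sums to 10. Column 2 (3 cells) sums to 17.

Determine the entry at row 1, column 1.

16 in 2 cells must be {7,9}.
The 16 across and the 10 down share only 7, so (3,1) = 7.
(3,2) = 16 − 7 = 9 completes the 16 across.
Nothing is forced directly, so branch on (1,1), whose candidates are 1 or 2. If (1,1) = 2: then (1,2) would have to be in {4} for the 6 across but in {1,2,3,5,6,7} for the 17 down — contradiction. So (1,1) = 1.
(1,2) = 6 − 1 = 5 completes the 6 across.
(2,1) = 10 − 8 = 2 completes the 10 down.
(2,2) = 5 − 2 = 3 completes the 5 across.

1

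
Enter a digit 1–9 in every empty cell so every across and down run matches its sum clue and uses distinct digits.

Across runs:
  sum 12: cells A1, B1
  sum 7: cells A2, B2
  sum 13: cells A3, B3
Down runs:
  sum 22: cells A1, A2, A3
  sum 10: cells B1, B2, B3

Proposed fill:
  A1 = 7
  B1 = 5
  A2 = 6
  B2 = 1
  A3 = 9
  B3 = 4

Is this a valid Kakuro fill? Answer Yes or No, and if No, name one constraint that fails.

Across: 7+5=12; 6+1=7; 9+4=13. Down: 7+6+9=22; 5+1+4=10. No digit repeats within any run.

Yes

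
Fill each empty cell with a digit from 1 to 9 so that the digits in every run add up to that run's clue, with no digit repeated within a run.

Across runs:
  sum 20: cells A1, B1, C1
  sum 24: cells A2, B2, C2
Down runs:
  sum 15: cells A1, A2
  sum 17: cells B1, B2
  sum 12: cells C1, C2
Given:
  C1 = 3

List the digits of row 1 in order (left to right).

8, 9, 3

24 in 3 cells must be {7,8,9}; 17 in 2 cells must be {8,9}.
C2 = 12 − 3 = 9 completes the 12 down.
B2 = 8: the only remaining digit allowed by both the 24 across and the 17 down.
B1 = 17 − 8 = 9 completes the 17 down.
A2 = 24 − 17 = 7 completes the 24 across.
A1 = 20 − 12 = 8 completes the 20 across.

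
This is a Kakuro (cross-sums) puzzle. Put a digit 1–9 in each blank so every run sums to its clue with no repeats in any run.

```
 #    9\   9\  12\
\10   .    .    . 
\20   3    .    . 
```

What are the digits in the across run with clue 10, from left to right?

6 1 3

R1C1 = 9 − 3 = 6 completes the 9 down.
Given what's placed, R1C3 must be 3 to fit the 10 across and 12 down.
R2C2 = 8: the only remaining digit allowed by both the 20 across and the 9 down.
R2C3 = 20 − 11 = 9 completes the 20 across.
R1C2 = 10 − 9 = 1 completes the 10 across.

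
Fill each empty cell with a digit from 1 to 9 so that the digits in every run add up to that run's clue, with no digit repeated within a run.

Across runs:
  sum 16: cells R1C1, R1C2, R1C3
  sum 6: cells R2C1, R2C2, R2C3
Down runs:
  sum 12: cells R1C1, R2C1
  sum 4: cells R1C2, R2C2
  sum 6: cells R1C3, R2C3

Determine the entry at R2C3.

2

6 in 3 cells must be {1,2,3}; 4 in 2 cells must be {1,3}.
The 6 across and the 12 down share only 3, so R2C1 = 3.
Given what's placed, R2C2 must be 1 to fit the 6 across and 4 down.
R2C3 = 6 − 4 = 2 completes the 6 across.
R1C1 = 12 − 3 = 9 completes the 12 down.
R1C2 = 4 − 1 = 3 completes the 4 down.
R1C3 = 16 − 12 = 4 completes the 16 across.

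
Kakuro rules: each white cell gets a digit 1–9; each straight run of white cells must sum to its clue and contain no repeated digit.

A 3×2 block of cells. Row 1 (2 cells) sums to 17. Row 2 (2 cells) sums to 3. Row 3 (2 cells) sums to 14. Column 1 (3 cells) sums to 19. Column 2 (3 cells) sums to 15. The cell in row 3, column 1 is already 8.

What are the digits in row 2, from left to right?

2 1

17 in 2 cells must be {8,9}; 3 in 2 cells must be {1,2}.
Given what's placed, (1,1) must be 9 to fit the 17 across and 19 down.
(1,2) = 17 − 9 = 8 completes the 17 across.
(2,1) = 19 − 17 = 2 completes the 19 down.
(2,2) = 3 − 2 = 1 completes the 3 across.
(3,2) = 14 − 8 = 6 completes the 14 across.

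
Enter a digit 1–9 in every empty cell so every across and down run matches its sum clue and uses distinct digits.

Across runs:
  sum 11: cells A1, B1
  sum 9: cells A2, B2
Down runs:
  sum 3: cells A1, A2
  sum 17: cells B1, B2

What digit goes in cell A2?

1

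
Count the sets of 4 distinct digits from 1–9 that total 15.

6

4 distinct digits from 1–9 sum between 10 and 30.
Enumerating: {1,2,3,9}, {1,2,4,8}, {1,2,5,7}, {1,3,4,7}, {1,3,5,6}, {2,3,4,6}.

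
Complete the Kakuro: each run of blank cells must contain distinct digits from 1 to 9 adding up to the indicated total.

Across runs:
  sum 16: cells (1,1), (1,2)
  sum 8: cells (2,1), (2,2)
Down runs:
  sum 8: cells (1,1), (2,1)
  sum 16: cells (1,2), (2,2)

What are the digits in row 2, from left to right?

16 in 2 cells must be {7,9}.
The 16 across and the 8 down share only 7, so (1,1) = 7.
(1,2) = 16 − 7 = 9 completes the 16 across.
(2,1) = 8 − 7 = 1 completes the 8 down.
(2,2) = 8 − 1 = 7 completes the 8 across.

1, 7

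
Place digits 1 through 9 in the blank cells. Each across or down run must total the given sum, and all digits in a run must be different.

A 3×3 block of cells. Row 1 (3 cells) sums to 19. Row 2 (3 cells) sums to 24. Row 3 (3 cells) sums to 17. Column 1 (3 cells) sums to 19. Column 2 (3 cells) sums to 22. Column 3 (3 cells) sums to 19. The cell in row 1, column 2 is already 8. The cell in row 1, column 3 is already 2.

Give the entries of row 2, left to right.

24 in 3 cells must be {7,8,9}.
(1,1) = 19 − 10 = 9 completes the 19 across.
(2,2) = 9: the only remaining digit allowed by both the 24 across and the 22 down.
Given what's placed, (2,3) must be 8 to fit the 24 across and 19 down.
(3,2) = 22 − 17 = 5 completes the 22 down.
(3,3) = 19 − 10 = 9 completes the 19 down.
(2,1) = 24 − 17 = 7 completes the 24 across.
(3,1) = 17 − 14 = 3 completes the 17 across.

7 9 8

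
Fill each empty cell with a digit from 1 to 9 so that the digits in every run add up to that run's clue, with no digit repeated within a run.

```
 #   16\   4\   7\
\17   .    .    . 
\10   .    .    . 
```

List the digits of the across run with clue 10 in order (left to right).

16 in 2 cells must be {7,9}; 4 in 2 cells must be {1,3}.
The 10 across and the 16 down share only 7, so R2C1 = 7.
Given what's placed, R2C2 must be 1 to fit the 10 across and 4 down.
R2C3 = 10 − 8 = 2 completes the 10 across.
R1C1 = 16 − 7 = 9 completes the 16 down.
R1C2 = 4 − 1 = 3 completes the 4 down.
R1C3 = 17 − 12 = 5 completes the 17 across.

7, 1, 2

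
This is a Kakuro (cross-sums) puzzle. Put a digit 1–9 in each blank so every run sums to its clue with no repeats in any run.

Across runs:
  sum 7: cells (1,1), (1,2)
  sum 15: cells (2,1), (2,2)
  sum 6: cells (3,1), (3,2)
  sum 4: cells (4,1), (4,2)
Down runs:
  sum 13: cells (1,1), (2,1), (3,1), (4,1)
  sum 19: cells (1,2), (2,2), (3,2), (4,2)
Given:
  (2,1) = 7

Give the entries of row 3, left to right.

2 4

4 in 2 cells must be {1,3}.
(2,2) = 15 − 7 = 8 completes the 15 across.
No cell is forced outright now. (3,1) can only be 1 or 2 (the digits allowed by both its 6 across and its 13 down). If (3,1) = 1: that forces (3,2) = 5, (4,1) = 3, after which (4,2) would have to be in {1} for the 4 across but in {2,4} for the 19 down — contradiction. So (3,1) = 2.
(3,2) = 6 − 2 = 4 completes the 6 across.
(4,2) = 1: the only remaining digit allowed by both the 4 across and the 19 down.
(1,2) = 19 − 13 = 6 completes the 19 down.
(4,1) = 4 − 1 = 3 completes the 4 across.
(1,1) = 7 − 6 = 1 completes the 7 across.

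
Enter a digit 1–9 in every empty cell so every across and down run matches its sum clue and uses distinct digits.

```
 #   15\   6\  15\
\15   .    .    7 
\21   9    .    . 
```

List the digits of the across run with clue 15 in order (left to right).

R1C1 = 15 − 9 = 6 completes the 15 down.
R1C2 = 15 − 13 = 2 completes the 15 across.
R2C2 = 6 − 2 = 4 completes the 6 down.
R2C3 = 21 − 13 = 8 completes the 21 across.

6 2 7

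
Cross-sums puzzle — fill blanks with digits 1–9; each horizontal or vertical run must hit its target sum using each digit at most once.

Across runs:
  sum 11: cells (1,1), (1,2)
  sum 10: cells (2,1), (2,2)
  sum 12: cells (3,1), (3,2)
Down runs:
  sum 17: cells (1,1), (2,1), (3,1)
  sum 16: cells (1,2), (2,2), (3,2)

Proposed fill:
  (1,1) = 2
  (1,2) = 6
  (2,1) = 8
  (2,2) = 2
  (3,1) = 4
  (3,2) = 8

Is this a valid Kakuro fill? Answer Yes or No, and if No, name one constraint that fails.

No — the across run (1,1)–(1,2) sums to 8, not 11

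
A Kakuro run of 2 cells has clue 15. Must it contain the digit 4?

Counterexample: {6,9} sums to 15 without using 4.

No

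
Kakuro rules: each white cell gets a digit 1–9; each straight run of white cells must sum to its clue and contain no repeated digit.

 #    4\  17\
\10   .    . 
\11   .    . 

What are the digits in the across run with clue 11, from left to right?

4 in 2 cells must be {1,3}; 17 in 2 cells must be {8,9}.
The 11 across and the 4 down share only 3, so R2C1 = 3.
R2C2 = 11 − 3 = 8 completes the 11 across.
R1C1 = 4 − 3 = 1 completes the 4 down.
R1C2 = 10 − 1 = 9 completes the 10 across.

3 8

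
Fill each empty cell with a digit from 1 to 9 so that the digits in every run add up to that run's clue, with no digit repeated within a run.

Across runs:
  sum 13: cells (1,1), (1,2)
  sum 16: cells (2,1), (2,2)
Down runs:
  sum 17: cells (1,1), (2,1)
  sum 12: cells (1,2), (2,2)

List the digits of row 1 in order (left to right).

8 5

16 in 2 cells must be {7,9}; 17 in 2 cells must be {8,9}.
The 16 across and the 17 down share only 9, so (2,1) = 9.
(2,2) = 16 − 9 = 7 completes the 16 across.
(1,1) = 17 − 9 = 8 completes the 17 down.
(1,2) = 13 − 8 = 5 completes the 13 across.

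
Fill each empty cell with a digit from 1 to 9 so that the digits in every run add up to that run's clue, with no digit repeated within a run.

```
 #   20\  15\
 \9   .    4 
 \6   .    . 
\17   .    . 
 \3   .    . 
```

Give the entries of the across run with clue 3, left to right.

17 in 2 cells must be {8,9}; 3 in 2 cells must be {1,2}.
R1C1 = 9 − 4 = 5 completes the 9 across.
Given what's placed, R3C2 must be 8 to fit the 17 across and 15 down.
R3C1 = 17 − 8 = 9 completes the 17 across.
R4C1 = 2: the only remaining digit allowed by both the 3 across and the 20 down.
R4C2 = 3 − 2 = 1 completes the 3 across.
R2C1 = 20 − 16 = 4 completes the 20 down.
R2C2 = 6 − 4 = 2 completes the 6 across.

2 1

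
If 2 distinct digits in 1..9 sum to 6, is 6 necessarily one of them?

Counterexample: {1,5} sums to 6 without using 6.

No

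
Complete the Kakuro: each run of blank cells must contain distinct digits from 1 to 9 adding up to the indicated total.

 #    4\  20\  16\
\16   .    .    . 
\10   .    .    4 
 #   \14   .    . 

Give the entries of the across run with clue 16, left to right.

3 6 7

4 in 2 cells must be {1,3}.
R2C1 = 1: the only remaining digit allowed by both the 10 across and the 4 down.
R2C2 = 10 − 5 = 5 completes the 10 across.
R1C1 = 4 − 1 = 3 completes the 4 down.
Nothing is forced directly, so branch on R3C3, whose candidates are 5 or 9. If R3C3 = 9: then R1C3 would have to be in {4,5,6,7,8,9} for the 16 across but in {3} for the 16 down — contradiction. So R3C3 = 5.
R1C3 = 16 − 9 = 7 completes the 16 down.
R3C2 = 14 − 5 = 9 completes the 14 across.
R1C2 = 16 − 10 = 6 completes the 16 across.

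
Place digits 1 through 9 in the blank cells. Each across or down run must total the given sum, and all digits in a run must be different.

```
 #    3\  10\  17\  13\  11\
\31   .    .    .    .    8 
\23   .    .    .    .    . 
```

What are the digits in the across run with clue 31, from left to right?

1 6 9 7 8

3 in 2 cells must be {1,2}; 17 in 2 cells must be {8,9}.
R1C3 = 9: the only remaining digit allowed by both the 31 across and the 17 down.
R2C3 = 17 − 9 = 8 completes the 17 down.
R2C5 = 11 − 8 = 3 completes the 11 down.
No cell is forced outright now. R1C1 can only be 1 or 2 (the digits allowed by both its 31 across and its 3 down). If R1C1 = 2: that forces R1C2 = 7, R1C4 = 5, R2C1 = 1, after which R2C2 would have to be in {2,4,5,6,7,9} for the 23 across but in {3} for the 10 down — contradiction. So R1C1 = 1.
R2C1 = 3 − 1 = 2 completes the 3 down.
No cell is forced outright now. R1C2 can only be 6 or 7 (the digits allowed by both its 31 across and its 10 down). If R1C2 = 7: that forces R1C4 = 6, after which R2C2 would have to be in {1,4,6,9} for the 23 across but in {3} for the 10 down — contradiction. So R1C2 = 6.
R1C4 = 31 − 24 = 7 completes the 31 across.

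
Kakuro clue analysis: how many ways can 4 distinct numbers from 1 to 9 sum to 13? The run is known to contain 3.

4 distinct digits from 1–9 sum between 10 and 30.
Keeping only sets containing 3.
Enumerating: {1,2,3,7}, {1,3,4,5}.

2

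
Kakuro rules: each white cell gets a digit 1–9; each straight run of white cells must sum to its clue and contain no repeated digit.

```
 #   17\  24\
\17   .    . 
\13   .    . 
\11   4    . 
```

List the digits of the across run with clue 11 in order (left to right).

4 7

17 in 2 cells must be {8,9}; 24 in 3 cells must be {7,8,9}.
R1C1 = 8: the only remaining digit allowed by both the 17 across and the 17 down.
R1C2 = 17 − 8 = 9 completes the 17 across.
R2C1 = 17 − 12 = 5 completes the 17 down.
R2C2 = 13 − 5 = 8 completes the 13 across.
R3C2 = 11 − 4 = 7 completes the 11 across.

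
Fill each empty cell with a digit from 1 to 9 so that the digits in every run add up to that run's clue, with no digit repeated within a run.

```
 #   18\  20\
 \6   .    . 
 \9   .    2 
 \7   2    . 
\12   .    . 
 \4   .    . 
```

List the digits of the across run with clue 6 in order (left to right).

5 1

4 in 2 cells must be {1,3}.
R2C1 = 9 − 2 = 7 completes the 9 across.
R3C2 = 7 − 2 = 5 completes the 7 across.
No cell is forced outright now. R1C1 can only be 1 or 5 (the digits allowed by both its 6 across and its 18 down). If R1C1 = 1: then R1C2 would have to be in {5} for the 6 across but in {1,3,4,6,8,9} for the 20 down — contradiction. So R1C1 = 5.
R1C2 = 6 − 5 = 1 completes the 6 across.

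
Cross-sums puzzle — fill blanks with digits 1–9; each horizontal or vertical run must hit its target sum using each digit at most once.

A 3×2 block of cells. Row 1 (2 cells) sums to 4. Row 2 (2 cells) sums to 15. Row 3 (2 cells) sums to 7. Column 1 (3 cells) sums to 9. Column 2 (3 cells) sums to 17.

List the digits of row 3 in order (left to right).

2 5

4 in 2 cells must be {1,3}.
The 15 across and the 9 down share only 6, so (2,1) = 6.
(2,2) = 15 − 6 = 9 completes the 15 across.
Given what's placed, (1,1) must be 1 to fit the 4 across and 9 down.
(1,2) = 4 − 1 = 3 completes the 4 across.
(3,1) = 9 − 7 = 2 completes the 9 down.
(3,2) = 7 − 2 = 5 completes the 7 across.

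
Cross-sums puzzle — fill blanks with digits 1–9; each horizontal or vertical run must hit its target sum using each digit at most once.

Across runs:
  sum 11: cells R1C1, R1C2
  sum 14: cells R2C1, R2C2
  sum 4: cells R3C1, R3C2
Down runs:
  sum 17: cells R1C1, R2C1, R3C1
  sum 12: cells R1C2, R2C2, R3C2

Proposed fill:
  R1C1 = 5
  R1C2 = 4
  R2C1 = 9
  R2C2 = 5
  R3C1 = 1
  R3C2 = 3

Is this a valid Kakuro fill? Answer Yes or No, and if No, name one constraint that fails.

No — the across run R1C1–R1C2 sums to 9, not 11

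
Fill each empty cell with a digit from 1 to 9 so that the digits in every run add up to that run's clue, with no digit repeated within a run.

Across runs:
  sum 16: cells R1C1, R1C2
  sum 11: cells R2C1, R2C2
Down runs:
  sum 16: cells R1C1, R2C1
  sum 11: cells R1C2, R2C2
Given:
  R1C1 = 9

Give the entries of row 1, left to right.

16 in 2 cells must be {7,9}.
R1C2 = 16 − 9 = 7 completes the 16 across.
R2C1 = 16 − 9 = 7 completes the 16 down.
R2C2 = 11 − 7 = 4 completes the 11 across.

9 7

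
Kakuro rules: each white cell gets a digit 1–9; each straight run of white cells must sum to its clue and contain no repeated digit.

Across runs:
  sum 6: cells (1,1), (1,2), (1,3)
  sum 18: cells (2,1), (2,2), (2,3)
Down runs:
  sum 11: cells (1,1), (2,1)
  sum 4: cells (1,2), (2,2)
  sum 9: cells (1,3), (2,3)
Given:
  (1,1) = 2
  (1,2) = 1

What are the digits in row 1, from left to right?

6 in 3 cells must be {1,2,3}; 4 in 2 cells must be {1,3}.
(1,3) = 6 − 3 = 3 completes the 6 across.
(2,1) = 11 − 2 = 9 completes the 11 down.
(2,2) = 4 − 1 = 3 completes the 4 down.
(2,3) = 18 − 12 = 6 completes the 18 across.

2 1 3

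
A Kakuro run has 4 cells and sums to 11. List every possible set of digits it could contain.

{1,2,3,5}

4 distinct digits from 1–9 sum between 10 and 30.
Only one set works: {1,2,3,5}.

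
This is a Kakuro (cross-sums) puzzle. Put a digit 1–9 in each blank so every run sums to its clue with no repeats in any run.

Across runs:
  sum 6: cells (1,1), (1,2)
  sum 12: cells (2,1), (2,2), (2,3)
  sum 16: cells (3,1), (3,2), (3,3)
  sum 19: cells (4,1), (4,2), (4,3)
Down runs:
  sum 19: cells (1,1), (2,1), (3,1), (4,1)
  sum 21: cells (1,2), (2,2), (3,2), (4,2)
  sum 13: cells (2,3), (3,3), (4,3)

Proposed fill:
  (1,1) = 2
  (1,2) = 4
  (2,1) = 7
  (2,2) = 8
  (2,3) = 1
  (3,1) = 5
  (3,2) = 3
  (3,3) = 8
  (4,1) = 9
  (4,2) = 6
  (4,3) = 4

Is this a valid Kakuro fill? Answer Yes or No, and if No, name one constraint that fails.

No — the across run (2,1)–(2,3) sums to 16, not 12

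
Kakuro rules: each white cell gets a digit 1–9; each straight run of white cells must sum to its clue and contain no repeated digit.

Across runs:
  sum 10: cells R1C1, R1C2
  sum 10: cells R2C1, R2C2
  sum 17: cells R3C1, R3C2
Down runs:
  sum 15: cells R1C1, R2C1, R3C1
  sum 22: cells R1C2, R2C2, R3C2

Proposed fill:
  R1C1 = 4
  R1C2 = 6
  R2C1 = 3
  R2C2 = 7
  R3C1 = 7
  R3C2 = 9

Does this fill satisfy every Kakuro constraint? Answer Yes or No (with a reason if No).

No — the down run R1C1–R3C1 sums to 14, not 15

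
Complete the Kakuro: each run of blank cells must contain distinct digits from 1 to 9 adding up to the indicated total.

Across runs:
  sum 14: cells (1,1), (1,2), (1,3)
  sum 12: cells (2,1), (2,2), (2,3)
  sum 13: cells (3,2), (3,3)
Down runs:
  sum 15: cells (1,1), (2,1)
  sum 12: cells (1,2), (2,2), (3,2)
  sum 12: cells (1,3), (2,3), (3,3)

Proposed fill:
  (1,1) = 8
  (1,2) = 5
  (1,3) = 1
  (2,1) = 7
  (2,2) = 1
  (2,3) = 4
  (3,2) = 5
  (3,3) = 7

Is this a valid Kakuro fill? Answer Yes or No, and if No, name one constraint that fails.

No — the across run (3,2)–(3,3) sums to 12, not 13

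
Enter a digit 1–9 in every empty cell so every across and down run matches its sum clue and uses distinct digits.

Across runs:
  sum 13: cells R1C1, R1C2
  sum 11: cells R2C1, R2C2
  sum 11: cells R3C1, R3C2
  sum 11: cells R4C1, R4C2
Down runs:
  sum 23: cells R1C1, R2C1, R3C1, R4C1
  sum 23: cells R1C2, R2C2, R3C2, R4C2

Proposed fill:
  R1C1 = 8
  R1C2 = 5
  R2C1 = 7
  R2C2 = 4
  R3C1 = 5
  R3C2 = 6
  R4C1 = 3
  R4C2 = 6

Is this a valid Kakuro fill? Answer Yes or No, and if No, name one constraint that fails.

No — the down run R1C2–R4C2 sums to 21, not 23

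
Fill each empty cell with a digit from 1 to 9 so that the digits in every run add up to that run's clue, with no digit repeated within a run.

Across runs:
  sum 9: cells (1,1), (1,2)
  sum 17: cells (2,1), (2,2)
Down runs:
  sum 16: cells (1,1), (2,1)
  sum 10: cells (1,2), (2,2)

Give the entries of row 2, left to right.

17 in 2 cells must be {8,9}; 16 in 2 cells must be {7,9}.
The 9 across and the 16 down share only 7, so (1,1) = 7.
(1,2) = 9 − 7 = 2 completes the 9 across.
(2,1) = 16 − 7 = 9 completes the 16 down.
(2,2) = 17 − 9 = 8 completes the 17 across.

9 8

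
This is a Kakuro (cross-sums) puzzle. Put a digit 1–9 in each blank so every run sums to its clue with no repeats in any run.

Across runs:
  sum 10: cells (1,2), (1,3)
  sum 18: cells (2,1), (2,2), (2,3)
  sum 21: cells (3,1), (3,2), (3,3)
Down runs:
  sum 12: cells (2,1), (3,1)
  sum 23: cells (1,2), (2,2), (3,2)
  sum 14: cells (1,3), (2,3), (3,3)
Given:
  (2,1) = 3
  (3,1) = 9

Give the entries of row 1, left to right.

23 in 3 cells must be {6,8,9}.
Given what's placed, (3,2) must be 8 to fit the 21 across and 23 down.
(3,3) = 21 − 17 = 4 completes the 21 across.
No cell is forced outright now. (1,2) can only be 6 or 9 (the digits allowed by both its 10 across and its 23 down). If (1,2) = 6: then (1,3) would have to be in {4} for the 10 across but in {1,2,3,7,8,9} for the 14 down — contradiction. So (1,2) = 9.
(1,3) = 10 − 9 = 1 completes the 10 across.
(2,2) = 23 − 17 = 6 completes the 23 down.
(2,3) = 18 − 9 = 9 completes the 18 across.

9 1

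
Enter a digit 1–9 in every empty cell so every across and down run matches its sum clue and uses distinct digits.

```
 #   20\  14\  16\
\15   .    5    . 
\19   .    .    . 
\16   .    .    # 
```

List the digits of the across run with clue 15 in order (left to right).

16 in 2 cells must be {7,9}.
R3C2 = 7: the only remaining digit allowed by both the 16 across and the 14 down.
R2C2 = 14 − 12 = 2 completes the 14 down.
Given what's placed, R2C3 must be 9 to fit the 19 across and 16 down.
R3C1 = 16 − 7 = 9 completes the 16 across.
R1C3 = 16 − 9 = 7 completes the 16 down.
R2C1 = 19 − 11 = 8 completes the 19 across.
R1C1 = 15 − 12 = 3 completes the 15 across.

3 5 7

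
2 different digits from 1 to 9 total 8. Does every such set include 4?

Counterexample: {1,7} sums to 8 without using 4.

No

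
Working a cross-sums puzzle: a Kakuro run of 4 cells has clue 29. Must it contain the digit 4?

No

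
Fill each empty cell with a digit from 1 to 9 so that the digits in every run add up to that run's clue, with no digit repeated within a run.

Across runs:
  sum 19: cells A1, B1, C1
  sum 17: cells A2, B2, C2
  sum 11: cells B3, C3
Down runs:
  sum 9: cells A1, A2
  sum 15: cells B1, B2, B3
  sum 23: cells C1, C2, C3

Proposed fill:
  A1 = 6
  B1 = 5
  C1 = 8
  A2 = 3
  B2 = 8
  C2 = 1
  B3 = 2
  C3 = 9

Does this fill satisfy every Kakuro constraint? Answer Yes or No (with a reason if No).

No — the across run A2–C2 sums to 12, not 17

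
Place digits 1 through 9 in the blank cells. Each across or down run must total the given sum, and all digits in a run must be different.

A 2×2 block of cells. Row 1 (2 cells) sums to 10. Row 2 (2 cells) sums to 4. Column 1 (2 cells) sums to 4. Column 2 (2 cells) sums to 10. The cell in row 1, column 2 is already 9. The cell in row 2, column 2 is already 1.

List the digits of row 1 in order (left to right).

4 in 2 cells must be {1,3}.
(1,1) = 10 − 9 = 1 completes the 10 across.
(2,1) = 4 − 1 = 3 completes the 4 across.

1 9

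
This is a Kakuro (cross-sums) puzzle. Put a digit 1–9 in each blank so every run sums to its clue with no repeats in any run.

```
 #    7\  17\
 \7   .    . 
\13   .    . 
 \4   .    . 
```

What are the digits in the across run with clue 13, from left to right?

4, 9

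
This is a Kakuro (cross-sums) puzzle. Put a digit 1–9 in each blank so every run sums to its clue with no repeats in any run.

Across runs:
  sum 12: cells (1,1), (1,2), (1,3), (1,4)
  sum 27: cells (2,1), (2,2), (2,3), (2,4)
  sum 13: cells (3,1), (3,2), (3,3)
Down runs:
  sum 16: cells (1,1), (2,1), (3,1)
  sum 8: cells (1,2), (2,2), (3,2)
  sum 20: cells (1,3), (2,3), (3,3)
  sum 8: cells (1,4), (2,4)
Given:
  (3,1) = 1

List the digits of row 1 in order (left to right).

6 1 3 2

(1,1) = 6: the only remaining digit allowed by both the 12 across and the 16 down.
(1,3) = 3: the only remaining digit allowed by both the 12 across and the 20 down.
(2,1) = 16 − 7 = 9 completes the 16 down.
Given what's placed, (2,3) must be 8 to fit the 27 across and 20 down.
(3,3) = 20 − 11 = 9 completes the 20 down.
(3,2) = 13 − 10 = 3 completes the 13 across.
Given what's placed, (1,2) must be 1 to fit the 12 across and 8 down.
(1,4) = 12 − 10 = 2 completes the 12 across.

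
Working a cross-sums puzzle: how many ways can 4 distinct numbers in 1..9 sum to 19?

4 distinct digits from 1–9 sum between 10 and 30.

11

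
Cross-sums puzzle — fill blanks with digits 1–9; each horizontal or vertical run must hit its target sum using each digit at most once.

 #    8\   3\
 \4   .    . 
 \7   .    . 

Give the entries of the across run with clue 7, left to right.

5, 2

4 in 2 cells must be {1,3}; 3 in 2 cells must be {1,2}.
The 4 across and the 3 down share only 1, so R1C2 = 1.
R2C2 = 3 − 1 = 2 completes the 3 down.
R1C1 = 4 − 1 = 3 completes the 4 across.
R2C1 = 7 − 2 = 5 completes the 7 across.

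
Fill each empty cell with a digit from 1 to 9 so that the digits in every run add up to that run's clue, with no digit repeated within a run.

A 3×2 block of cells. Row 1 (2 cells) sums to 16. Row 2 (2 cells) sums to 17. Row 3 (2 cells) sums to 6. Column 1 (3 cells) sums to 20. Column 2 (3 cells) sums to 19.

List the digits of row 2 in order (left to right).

16 in 2 cells must be {7,9}; 17 in 2 cells must be {8,9}.
Nothing is forced directly, so branch on (3,1), whose candidates are 4 or 5. If (3,1) = 5: then (3,2) would have to be in {1} for the 6 across but in {2,3,4,5,6,7,8,9} for the 19 down — contradiction. So (3,1) = 4.
Given what's placed, (2,1) must be 9 to fit the 17 across and 20 down.
(2,2) = 17 − 9 = 8 completes the 17 across.
(3,2) = 6 − 4 = 2 completes the 6 across.
(1,1) = 20 − 13 = 7 completes the 20 down.
(1,2) = 16 − 7 = 9 completes the 16 across.

9, 8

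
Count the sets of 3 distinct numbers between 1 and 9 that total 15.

3 distinct digits from 1–9 sum between 6 and 24.

8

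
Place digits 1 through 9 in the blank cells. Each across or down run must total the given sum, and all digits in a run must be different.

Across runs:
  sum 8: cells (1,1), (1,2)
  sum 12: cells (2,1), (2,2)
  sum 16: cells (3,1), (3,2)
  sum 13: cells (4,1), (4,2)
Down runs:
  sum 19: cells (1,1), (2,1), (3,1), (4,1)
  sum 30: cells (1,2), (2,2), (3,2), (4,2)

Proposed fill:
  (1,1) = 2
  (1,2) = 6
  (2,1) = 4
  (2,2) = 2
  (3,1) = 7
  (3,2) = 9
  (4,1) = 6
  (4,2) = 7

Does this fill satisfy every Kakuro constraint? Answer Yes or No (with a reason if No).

No — the down run (1,2)–(4,2) sums to 24, not 30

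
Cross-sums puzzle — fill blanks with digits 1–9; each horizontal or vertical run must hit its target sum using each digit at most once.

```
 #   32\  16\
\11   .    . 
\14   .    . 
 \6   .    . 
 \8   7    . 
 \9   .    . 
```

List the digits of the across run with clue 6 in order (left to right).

16 in 5 cells must be {1,2,3,4,6}.
Only 6 fits R2C2 under both its across sum 14 and down sum 16.
R4C2 = 8 − 7 = 1 completes the 8 across.
R2C1 = 14 − 6 = 8 completes the 14 across.
No cell is forced outright now. R3C1 can only be 2 or 5 (the digits allowed by both its 6 across and its 32 down). If R3C1 = 5: then R3C2 would have to be in {1} for the 6 across but in {2,3,4} for the 16 down — contradiction. So R3C1 = 2.
R3C2 = 6 − 2 = 4 completes the 6 across.

2 4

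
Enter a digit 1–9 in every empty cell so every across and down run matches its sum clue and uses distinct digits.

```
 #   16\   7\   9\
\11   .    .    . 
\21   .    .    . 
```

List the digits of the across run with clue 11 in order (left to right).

7, 3, 1

16 in 2 cells must be {7,9}.
The 11 across and the 16 down share only 7, so R1C1 = 7.
R2C1 = 16 − 7 = 9 completes the 16 down.
Nothing is forced directly, so branch on R2C2, whose candidates are 4 or 5. If R2C2 = 5: then R1C2 would have to be in {1,3} for the 11 across but in {2} for the 7 down — contradiction. So R2C2 = 4.
R1C2 = 7 − 4 = 3 completes the 7 down.
R1C3 = 11 − 10 = 1 completes the 11 across.
R2C3 = 21 − 13 = 8 completes the 21 across.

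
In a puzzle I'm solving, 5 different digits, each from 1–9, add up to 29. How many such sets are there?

5 distinct digits from 1–9 sum between 15 and 35.

8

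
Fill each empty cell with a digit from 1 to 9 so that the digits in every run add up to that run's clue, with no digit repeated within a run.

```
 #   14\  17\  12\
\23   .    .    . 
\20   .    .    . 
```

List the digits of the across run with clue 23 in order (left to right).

23 in 3 cells must be {6,8,9}; 17 in 2 cells must be {8,9}.
Nothing is forced directly, so branch on R1C2, whose candidates are 8 or 9. If R1C2 = 9: that forces R1C3 = 8, R2C2 = 8, after which R2C3 would have to be in {3,5,7,9} for the 20 across but in {4} for the 12 down — contradiction. So R1C2 = 8.
Given what's placed, R1C3 must be 9 to fit the 23 across and 12 down.
R2C2 = 17 − 8 = 9 completes the 17 down.
R2C3 = 12 − 9 = 3 completes the 12 down.
R1C1 = 23 − 17 = 6 completes the 23 across.
R2C1 = 20 − 12 = 8 completes the 20 across.

6 8 9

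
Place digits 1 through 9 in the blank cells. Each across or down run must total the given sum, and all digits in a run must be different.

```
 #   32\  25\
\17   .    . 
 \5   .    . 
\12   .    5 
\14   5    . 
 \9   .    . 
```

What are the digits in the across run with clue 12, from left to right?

17 in 2 cells must be {8,9}.
R3C1 = 12 − 5 = 7 completes the 12 across.

7, 5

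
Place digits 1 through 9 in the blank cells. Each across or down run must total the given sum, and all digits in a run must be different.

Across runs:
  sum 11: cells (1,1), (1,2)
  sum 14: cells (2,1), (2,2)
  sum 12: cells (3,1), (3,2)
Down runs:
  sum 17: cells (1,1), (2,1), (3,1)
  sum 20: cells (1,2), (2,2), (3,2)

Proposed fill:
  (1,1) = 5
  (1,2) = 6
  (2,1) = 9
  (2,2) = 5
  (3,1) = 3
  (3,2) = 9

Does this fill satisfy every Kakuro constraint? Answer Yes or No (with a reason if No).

Yes

Across: 5+6=11; 9+5=14; 3+9=12. Down: 5+9+3=17; 6+5+9=20. No digit repeats within any run.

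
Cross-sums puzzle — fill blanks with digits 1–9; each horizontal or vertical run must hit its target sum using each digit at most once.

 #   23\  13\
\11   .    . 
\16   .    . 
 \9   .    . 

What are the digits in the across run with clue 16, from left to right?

9 7

16 in 2 cells must be {7,9}; 23 in 3 cells must be {6,8,9}.
The 16 across and the 23 down share only 9, so R2C1 = 9.
R2C2 = 16 − 9 = 7 completes the 16 across.
Nothing is forced directly, so branch on R1C1, whose candidates are 6 or 8. If R1C1 = 8: then R1C2 would have to be in {3} for the 11 across but in {1,2,4,5} for the 13 down — contradiction. So R1C1 = 6.
R1C2 = 11 − 6 = 5 completes the 11 across.
R3C1 = 23 − 15 = 8 completes the 23 down.
R3C2 = 9 − 8 = 1 completes the 9 across.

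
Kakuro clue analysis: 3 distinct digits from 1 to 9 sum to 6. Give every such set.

{1,2,3}

3 distinct digits from 1–9 sum between 6 and 24.
Only one set works: {1,2,3}.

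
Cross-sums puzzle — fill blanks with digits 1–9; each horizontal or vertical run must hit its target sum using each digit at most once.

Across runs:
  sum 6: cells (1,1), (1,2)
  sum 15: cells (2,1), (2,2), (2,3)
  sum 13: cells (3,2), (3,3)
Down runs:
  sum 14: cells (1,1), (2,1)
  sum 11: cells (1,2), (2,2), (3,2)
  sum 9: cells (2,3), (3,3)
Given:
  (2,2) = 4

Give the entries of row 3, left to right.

(1,1) = 5: only digit in both the 6-across and 14-down candidate sets.
(1,2) = 6 − 5 = 1 completes the 6 across.
(2,1) = 14 − 5 = 9 completes the 14 down.
(2,3) = 15 − 13 = 2 completes the 15 across.
(3,2) = 11 − 5 = 6 completes the 11 down.
(3,3) = 13 − 6 = 7 completes the 13 across.

6, 7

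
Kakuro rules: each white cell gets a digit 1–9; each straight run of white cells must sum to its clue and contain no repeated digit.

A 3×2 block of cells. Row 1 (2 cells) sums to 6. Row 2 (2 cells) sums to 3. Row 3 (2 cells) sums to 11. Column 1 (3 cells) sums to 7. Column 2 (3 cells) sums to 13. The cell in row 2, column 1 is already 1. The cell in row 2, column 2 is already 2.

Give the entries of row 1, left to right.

3 in 2 cells must be {1,2}; 7 in 3 cells must be {1,2,4}.
Nothing is forced directly, so branch on (1,1), whose candidates are 2 or 4. If (1,1) = 4: then (1,2) would have to be in {2} for the 6 across but in {3,4,5,6,7,8} for the 13 down — contradiction. So (1,1) = 2.
(1,2) = 6 − 2 = 4 completes the 6 across.
(3,1) = 7 − 3 = 4 completes the 7 down.
(3,2) = 11 − 4 = 7 completes the 11 across.

2 4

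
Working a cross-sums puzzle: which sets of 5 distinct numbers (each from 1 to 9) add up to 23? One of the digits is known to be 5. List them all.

{1,2,5,6,9}; {1,2,5,7,8}; {1,3,5,6,8}; {1,4,5,6,7}; {2,3,4,5,9}; {2,3,5,6,7}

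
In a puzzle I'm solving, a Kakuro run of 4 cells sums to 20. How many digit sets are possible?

4 distinct digits from 1–9 sum between 10 and 30.

12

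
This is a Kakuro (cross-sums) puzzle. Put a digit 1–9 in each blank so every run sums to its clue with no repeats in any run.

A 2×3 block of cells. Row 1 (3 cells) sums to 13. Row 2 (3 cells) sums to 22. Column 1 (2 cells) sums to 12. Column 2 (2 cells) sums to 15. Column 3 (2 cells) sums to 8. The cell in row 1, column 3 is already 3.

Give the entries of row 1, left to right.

4, 6, 3

(2,3) = 8 − 3 = 5 completes the 8 down.
No cell is forced outright now. (2,1) can only be 8 or 9 (the digits allowed by both its 22 across and its 12 down). If (2,1) = 9: then (1,1) would have to be in {1,2,4,6,8,9} for the 13 across but in {3} for the 12 down — contradiction. So (2,1) = 8.
(1,1) = 12 − 8 = 4 completes the 12 down.
(1,2) = 13 − 7 = 6 completes the 13 across.
(2,2) = 22 − 13 = 9 completes the 22 across.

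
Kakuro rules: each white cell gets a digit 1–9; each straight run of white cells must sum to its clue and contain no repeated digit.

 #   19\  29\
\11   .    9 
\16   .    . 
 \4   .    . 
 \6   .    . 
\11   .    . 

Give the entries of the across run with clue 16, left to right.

9 7

16 in 2 cells must be {7,9}; 4 in 2 cells must be {1,3}.
R1C1 = 11 − 9 = 2 completes the 11 across.
Given what's placed, R2C2 must be 7 to fit the 16 across and 29 down.
R2C1 = 16 − 7 = 9 completes the 16 across.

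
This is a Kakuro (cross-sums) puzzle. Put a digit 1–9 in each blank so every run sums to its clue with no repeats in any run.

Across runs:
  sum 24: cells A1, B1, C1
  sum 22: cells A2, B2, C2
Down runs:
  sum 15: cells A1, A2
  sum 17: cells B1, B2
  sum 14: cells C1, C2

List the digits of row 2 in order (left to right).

8 9 5

24 in 3 cells must be {7,8,9}; 17 in 2 cells must be {8,9}.
Nothing is forced directly, so branch on B1, whose candidates are 8 or 9. If B1 = 9: that forces C1 = 8, B2 = 8, after which C2 would have to be in {5,9} for the 22 across but in {6} for the 14 down — contradiction. So B1 = 8.
Given what's placed, C1 must be 9 to fit the 24 across and 14 down.
B2 = 17 − 8 = 9 completes the 17 down.
C2 = 14 − 9 = 5 completes the 14 down.
A1 = 24 − 17 = 7 completes the 24 across.
A2 = 22 − 14 = 8 completes the 22 across.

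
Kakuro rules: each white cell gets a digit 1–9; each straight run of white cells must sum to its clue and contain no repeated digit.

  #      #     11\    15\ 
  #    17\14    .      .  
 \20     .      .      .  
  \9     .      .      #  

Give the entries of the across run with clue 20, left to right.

17 in 2 cells must be {8,9}.
The 9 across and the 17 down share only 8, so R3C1 = 8.
R3C2 = 9 − 8 = 1 completes the 9 across.
R2C1 = 17 − 8 = 9 completes the 17 down.
No cell is forced outright now. R1C2 can only be 6 or 8 (the digits allowed by both its 14 across and its 11 down). If R1C2 = 8: that forces R1C3 = 6, after which R2C2 would have to be in {3,4,5,6,7,8} for the 20 across but in {2} for the 11 down — contradiction. So R1C2 = 6.
R1C3 = 14 − 6 = 8 completes the 14 across.
R2C2 = 11 − 7 = 4 completes the 11 down.
R2C3 = 20 − 13 = 7 completes the 20 across.

9 4 7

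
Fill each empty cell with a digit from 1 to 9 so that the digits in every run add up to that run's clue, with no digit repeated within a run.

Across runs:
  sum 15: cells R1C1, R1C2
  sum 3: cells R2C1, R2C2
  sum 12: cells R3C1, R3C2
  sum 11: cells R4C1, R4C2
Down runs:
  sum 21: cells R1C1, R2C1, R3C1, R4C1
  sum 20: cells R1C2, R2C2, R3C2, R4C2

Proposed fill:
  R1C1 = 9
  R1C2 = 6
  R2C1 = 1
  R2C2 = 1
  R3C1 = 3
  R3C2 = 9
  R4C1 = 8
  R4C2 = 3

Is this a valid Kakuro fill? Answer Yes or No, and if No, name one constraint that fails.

No — the down run R1C2–R4C2 sums to 19, not 20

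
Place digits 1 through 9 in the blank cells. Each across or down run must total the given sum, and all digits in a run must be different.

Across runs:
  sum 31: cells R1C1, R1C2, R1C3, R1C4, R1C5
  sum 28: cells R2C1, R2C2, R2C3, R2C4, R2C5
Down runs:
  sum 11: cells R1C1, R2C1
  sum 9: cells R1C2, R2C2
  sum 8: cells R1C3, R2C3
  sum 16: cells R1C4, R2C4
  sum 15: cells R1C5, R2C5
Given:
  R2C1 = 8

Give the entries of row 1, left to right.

3, 8, 5, 9, 6

16 in 2 cells must be {7,9}.
R1C1 = 11 − 8 = 3 completes the 11 down.
Nothing is forced directly, so branch on R1C4, whose candidates are 7 or 9. If R1C4 = 7: then R1C3 would have to be in {4,8,9} for the 31 across but in {1,2,3,5,6,7} for the 8 down — contradiction. So R1C4 = 9.
R2C4 = 16 − 9 = 7 completes the 16 down.
Nothing is forced directly, so branch on R2C5, whose candidates are 6 or 9. If R2C5 = 6: then R1C5 would have to be in {4,5,6,7,8} for the 31 across but in {9} for the 15 down — contradiction. So R2C5 = 9.
R1C5 = 15 − 9 = 6 completes the 15 down.
R1C3 = 5: the only remaining digit allowed by both the 31 across and the 8 down.
R2C3 = 8 − 5 = 3 completes the 8 down.
R1C2 = 31 − 23 = 8 completes the 31 across.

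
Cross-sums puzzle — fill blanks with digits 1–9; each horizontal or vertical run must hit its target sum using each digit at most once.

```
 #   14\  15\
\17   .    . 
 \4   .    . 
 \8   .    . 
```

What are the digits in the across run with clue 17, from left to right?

9 8

17 in 2 cells must be {8,9}; 4 in 2 cells must be {1,3}.
Nothing is forced directly, so branch on R1C1, whose candidates are 8 or 9. If R1C1 = 8: that forces R1C2 = 9, R2C1 = 1, after which R2C2 would have to be in {3} for the 4 across but in {1,2,4,5} for the 15 down — contradiction. So R1C1 = 9.
R1C2 = 17 − 9 = 8 completes the 17 across.
Nothing is forced directly, so branch on R2C1, whose candidates are 1 or 3. If R2C1 = 1: that forces R2C2 = 3, after which R3C1 would have to be in {1,2,3,5,6,7} for the 8 across but in {4} for the 14 down — contradiction. So R2C1 = 3.
R2C2 = 4 − 3 = 1 completes the 4 across.
R3C1 = 14 − 12 = 2 completes the 14 down.
R3C2 = 8 − 2 = 6 completes the 8 across.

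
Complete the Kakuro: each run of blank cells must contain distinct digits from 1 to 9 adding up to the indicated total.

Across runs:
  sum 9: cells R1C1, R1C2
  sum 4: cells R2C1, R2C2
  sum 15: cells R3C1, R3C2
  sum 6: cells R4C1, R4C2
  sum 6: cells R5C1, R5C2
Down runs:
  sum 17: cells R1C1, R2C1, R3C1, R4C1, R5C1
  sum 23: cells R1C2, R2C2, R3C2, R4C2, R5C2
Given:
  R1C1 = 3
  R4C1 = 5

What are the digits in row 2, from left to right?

1 3

4 in 2 cells must be {1,3}.
R1C2 = 9 − 3 = 6 completes the 9 across.
Given what's placed, R2C1 must be 1 to fit the 4 across and 17 down.
R2C2 = 4 − 1 = 3 completes the 4 across.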